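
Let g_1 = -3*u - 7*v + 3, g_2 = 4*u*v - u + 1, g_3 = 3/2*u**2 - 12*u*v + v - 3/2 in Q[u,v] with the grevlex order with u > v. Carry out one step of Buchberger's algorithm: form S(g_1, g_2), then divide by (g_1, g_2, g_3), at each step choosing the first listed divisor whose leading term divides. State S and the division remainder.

S(g_1, g_2) = 7/3*v**2 + 1/4*u - v - 1/4; remainder on division = 7/3*v**2 - 19/12*v.

lcm(LM(g_1), LM(g_2)) = u*v.
S = (lcm/LT(g_1))·g_1 − (lcm/LT(g_2))·g_2 = 7/3*v**2 + 1/4*u - v - 1/4.
Reduce S modulo (g_1, g_2, g_3) in that order:
  leading term v**2: no divisor's leading term divides it; move 7/3*v**2 to the remainder.
  leading term u: subtract (-1/12)·g_1 from 1/4*u - v - 1/4 → -19/12*v
  leading term v: no divisor's leading term divides it; move -19/12*v to the remainder.
The remainder 7/3*v**2 - 19/12*v is nonzero, so it would be added as the next basis element.
This is the inner loop of Buchberger's algorithm — each nonzero remainder becomes a new basis element.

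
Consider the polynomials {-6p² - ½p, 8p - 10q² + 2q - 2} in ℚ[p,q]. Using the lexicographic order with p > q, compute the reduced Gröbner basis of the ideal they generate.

G = {p - 5/4q² + ¼q - ¼, q⁴ - ⅖q³ + 38/75q² - 7/75q + 4/75}

f_1 = -6p² - ½p, LT = p².
f_2 = 8p - 10q² + 2q - 2, LT = p.

S(f_1,f_2): lcm = p². S = 5/4pq² - ¼pq + ⅓p.
  reduce S modulo (f_1, f_2):
  remainder 25/16q⁴ - ⅝q³ + 19/24q² - 7/48q + 1/12 ≠ 0; add g_3 = 25/16q⁴ - ⅝q³ + 19/24q² - 7/48q + 1/12 to the basis.

The other S-polynomials (S(f_1,g_3), S(f_2,g_3)) all reduce to 0 modulo the current basis, so we have a Gröbner basis.
Inter-reduce: drop elements whose leading term is divisible by another's, tail-reduce, and make monic.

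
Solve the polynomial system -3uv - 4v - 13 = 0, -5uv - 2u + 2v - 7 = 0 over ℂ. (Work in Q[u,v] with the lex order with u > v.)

{(3, -1)}

Compute a lex Gröbner basis by Buchberger's algorithm.
f_1 = -3uv - 4v - 13, LT = uv.
f_2 = -5uv - 2u + 2v - 7, LT = uv.

S(f_1,f_2): lcm = uv. S = -\tfrac{2}{5}u + \tfrac{26}{15}v + \tfrac{44}{15}.
  leading term u: no divisor's leading term divides it; move -\tfrac{2}{5}u to the remainder.
  leading term v: no divisor's leading term divides it; move \tfrac{26}{15}v to the remainder.
  leading term 1: no divisor's leading term divides it; move \tfrac{44}{15} to the remainder.
  remainder -\tfrac{2}{5}u + \tfrac{26}{15}v + \tfrac{44}{15} ≠ 0; add h_3 = -\tfrac{2}{5}u + \tfrac{26}{15}v + \tfrac{44}{15} to the basis.

S(f_1,h_3): lcm = uv. S = \tfrac{13}{3}v^{2} + \tfrac{26}{3}v + \tfrac{13}{3}.
  leading term v^{2}: no divisor's leading term divides it; move \tfrac{13}{3}v^{2} to the remainder.
  leading term v: no divisor's leading term divides it; move \tfrac{26}{3}v to the remainder.
  leading term 1: no divisor's leading term divides it; move \tfrac{13}{3} to the remainder.
  remainder \tfrac{13}{3}v^{2} + \tfrac{26}{3}v + \tfrac{13}{3} ≠ 0; add h_4 = \tfrac{13}{3}v^{2} + \tfrac{26}{3}v + \tfrac{13}{3} to the basis.

The other S-polynomials (S(f_2,h_3), S(f_1,h_4), S(f_2,h_4), S(h_3,h_4)) all reduce to 0 modulo the current basis, so we have a Gröbner basis.
Inter-reduce: drop elements whose leading term is divisible by another's, tail-reduce, and make monic.
Reduced Gröbner basis: {u - \tfrac{13}{3}v - \tfrac{22}{3}, v^{2} + 2v + 1}.

From the last basis element, v^{2} + 2v + 1 = 0, so v takes values in {-1}. Each choice, substituted upward through the basis, yields the corresponding point(s) of the solution set.
  v = -1: the earlier basis element becomes u - 3 = 0, giving u = 3 — point (3, -1).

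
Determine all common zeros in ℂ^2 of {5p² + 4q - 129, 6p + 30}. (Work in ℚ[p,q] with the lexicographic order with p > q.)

Compute a lex Gröbner basis by Buchberger's algorithm.
f_1 = 5p² + 4q - 129, LT = p².
f_2 = 6p + 30, LT = p.

S(f_1,f_2): lcm = p². S = -5p + ⅘q - 129/5.
  leading term p: subtract (-⅚)·f_2 from -5p + ⅘q - 129/5 → ⅘q - ⅘
  leading term q: no divisor's leading term divides it; move ⅘q to the remainder.
  leading term 1: no divisor's leading term divides it; move -⅘ to the remainder.
  remainder ⅘q - ⅘ ≠ 0; add h_3 = ⅘q - ⅘ to the basis.

The other S-polynomials (S(f_1,h_3), S(f_2,h_3)) all reduce to 0 modulo the current basis, so we have a Gröbner basis.
Inter-reduce: drop elements whose leading term is divisible by another's, tail-reduce, and make monic.
Reduced Gröbner basis: {p + 5, q - 1}.

Since the basis is lex-ordered, q - 1 is univariate in q. Its roots are {1}. Back-substituting each root into the other basis elements fixes the other coordinates.
  q = 1: the earlier basis element becomes p + 5 = 0, giving p = -5 — point (-5, 1).
Substituting each solution back into the original system confirms all equations vanish.

{(-5, 1)}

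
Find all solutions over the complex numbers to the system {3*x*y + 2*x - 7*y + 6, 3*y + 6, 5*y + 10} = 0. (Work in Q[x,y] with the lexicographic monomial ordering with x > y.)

{(5, -2)}

Compute a lex Gröbner basis by Buchberger's algorithm.
f_1 = 3*x*y + 2*x - 7*y + 6, LT = x*y.
f_2 = 3*y + 6, LT = y.
f_3 = 5*y + 10, LT = y.

S(f_1,f_2): lcm = x*y. S = -4/3*x - 7/3*y + 2.
  leading term x: no divisor's leading term divides it; move -4/3*x to the remainder.
  leading term y: subtract (-7/9)·f_2 from -7/3*y + 2 → 20/3
  leading term 1: no divisor's leading term divides it; move 20/3 to the remainder.
  remainder -4/3*x + 20/3 ≠ 0; add h_4 = -4/3*x + 20/3 to the basis.

The other S-polynomials (S(f_1,f_3), S(f_2,f_3), S(f_1,h_4), S(f_2,h_4), S(f_3,h_4)) all reduce to 0 modulo the current basis, so we have a Gröbner basis.
Inter-reduce: drop elements whose leading term is divisible by another's, tail-reduce, and make monic.
Reduced Gröbner basis: {x - 5, y + 2}.

From the last basis element, y + 2 = 0, so y takes values in {-2}. Each choice, substituted upward through the basis, yields the corresponding point(s) of the solution set.
  y = -2: the earlier basis element becomes x - 5 = 0, giving x = 5 — point (5, -2).
Substituting each solution back into the original system confirms all equations vanish.
A lex Gröbner basis triangularizes the system, enabling back-substitution.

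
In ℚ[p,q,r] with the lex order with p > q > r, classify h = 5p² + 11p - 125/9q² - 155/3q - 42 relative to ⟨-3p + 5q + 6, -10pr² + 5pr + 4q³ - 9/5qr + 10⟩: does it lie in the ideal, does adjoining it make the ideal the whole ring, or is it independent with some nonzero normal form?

5p² + 11p - 125/9q² - 155/3q - 42 lies in I (it reduces to 0).

First compute the reduced Gröbner basis of I by Buchberger's algorithm.
f_1 = -3p + 5q + 6, LT = p.
f_2 = -10pr² + 5pr + 4q³ - 9/5qr + 10, LT = pr².

S(f_1,f_2): lcm = pr². S = ½pr + ⅖q³ - 5/3qr² - 9/50qr - 2r² + 1.
  leading term pr: subtract (-⅙r)·f_1 from ½pr + ⅖q³ - 5/3qr² - 9/50qr - 2r² + 1 → ⅖q³ - 5/3qr² + 49/75qr - 2r² + r + 1
  leading term q³: no divisor's leading term divides it; move ⅖q³ to the remainder.
  leading term qr²: no divisor's leading term divides it; move -5/3qr² to the remainder.
  leading term qr: no divisor's leading term divides it; move 49/75qr to the remainder.
  leading term r²: no divisor's leading term divides it; move -2r² to the remainder.
  leading term r: no divisor's leading term divides it; move r to the remainder.
  leading term 1: no divisor's leading term divides it; move 1 to the remainder.
  remainder ⅖q³ - 5/3qr² + 49/75qr - 2r² + r + 1 ≠ 0; add k_3 = ⅖q³ - 5/3qr² + 49/75qr - 2r² + r + 1 to the basis.

The other S-polynomials (S(f_1,k_3), S(f_2,k_3)) all reduce to 0 modulo the current basis, so we have a Gröbner basis.
Inter-reduce: drop elements whose leading term is divisible by another's, tail-reduce, and make monic.
Reduced Gröbner basis: {p - 5/3q - 2, q³ - 25/6qr² + 49/30qr - 5r² + 5/2r + 5/2}.
Label its elements g_1 = p - 5/3q - 2, g_2 = q³ - 25/6qr² + 49/30qr - 5r² + 5/2r + 5/2.

Reduce h = 5p² + 11p - 125/9q² - 155/3q - 42 modulo G:
  leading term p²: subtract (5p)·g_1 from 5p² + 11p - 125/9q² - 155/3q - 42 → 25/3pq + 21p - 125/9q² - 155/3q - 42
  leading term pq: subtract (25/3q)·g_1 from 25/3pq + 21p - 125/9q² - 155/3q - 42 → 21p - 35q - 42
  leading term p: subtract (21)·g_1 from 21p - 35q - 42 → 0
  normal form = 0.
Since the normal form is 0, h ∈ I.

Ideal membership is decidable via reduction modulo a Gröbner basis.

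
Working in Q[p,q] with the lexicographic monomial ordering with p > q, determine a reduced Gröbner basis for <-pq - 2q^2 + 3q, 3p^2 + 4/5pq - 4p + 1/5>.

G = {p^2 - 4/3p - 8/15q^2 + 4/5q + 1/15, pq + 2q^2 - 3q, q^3 - 32/13q^2 + 19/13q}

f_1 = -pq - 2q^2 + 3q, LT = pq.
f_2 = 3p^2 + 4/5pq - 4p + 1/5, LT = p^2.

S(f_1,f_2): lcm = p^2q. S = 26/15pq^2 - 5/3pq - 1/15q.
  reduce S modulo (f_1, f_2):
  remainder -52/15q^3 + 128/15q^2 - 76/15q ≠ 0; add g_3 = -52/15q^3 + 128/15q^2 - 76/15q to the basis.

The other S-polynomials (S(f_1,g_3), S(f_2,g_3)) all reduce to 0 modulo the current basis, so we have a Gröbner basis.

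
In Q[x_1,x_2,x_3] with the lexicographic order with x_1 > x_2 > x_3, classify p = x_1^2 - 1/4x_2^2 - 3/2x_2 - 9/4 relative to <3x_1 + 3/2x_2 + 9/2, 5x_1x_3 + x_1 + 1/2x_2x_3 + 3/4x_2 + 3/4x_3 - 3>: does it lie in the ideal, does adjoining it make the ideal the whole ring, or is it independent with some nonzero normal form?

x_1^2 - 1/4x_2^2 - 3/2x_2 - 9/4 lies in I (it reduces to 0).

First compute the reduced Gröbner basis of I by Buchberger's algorithm.
f_1 = 3x_1 + 3/2x_2 + 9/2, LT = x_1.
f_2 = 5x_1x_3 + x_1 + 1/2x_2x_3 + 3/4x_2 + 3/4x_3 - 3, LT = x_1x_3.

S(f_1,f_2): lcm = x_1x_3. S = -1/5x_1 + 2/5x_2x_3 - 3/20x_2 + 27/20x_3 + 3/5.
  leading term x_1: subtract (-1/15)·f_1 from -1/5x_1 + 2/5x_2x_3 - 3/20x_2 + 27/20x_3 + 3/5 → 2/5x_2x_3 - 1/20x_2 + 27/20x_3 + 9/10
  leading term x_2x_3: no divisor's leading term divides it; move 2/5x_2x_3 to the remainder.
  leading term x_2: no divisor's leading term divides it; move -1/20x_2 to the remainder.
  leading term x_3: no divisor's leading term divides it; move 27/20x_3 to the remainder.
  leading term 1: no divisor's leading term divides it; move 9/10 to the remainder.
  remainder 2/5x_2x_3 - 1/20x_2 + 27/20x_3 + 9/10 ≠ 0; add h_3 = 2/5x_2x_3 - 1/20x_2 + 27/20x_3 + 9/10 to the basis.

S(f_1,h_3): leading monomials are coprime, so the S-polynomial reduces to 0 (Buchberger's first criterion).
S(f_2,h_3): lcm = x_1x_2x_3. S = 13/40x_1x_2 - 27/8x_1x_3 - 9/4x_1 + 1/10x_2^2x_3 + 3/20x_2^2 + 3/20x_2x_3 - 3/5x_2.
  leading term x_1x_2: subtract (13/120x_2)·f_1 from 13/40x_1x_2 - 27/8x_1x_3 - 9/4x_1 + 1/10x_2^2x_3 + 3/20x_2^2 + 3/20x_2x_3 - 3/5x_2 → -27/8x_1x_3 - 9/4x_1 + 1/10x_2^2x_3 - 1/80x_2^2 + 3/20x_2x_3 - 87/80x_2
  leading term x_1x_3: subtract (-9/8x_3)·f_1 from -27/8x_1x_3 - 9/4x_1 + 1/10x_2^2x_3 - 1/80x_2^2 + 3/20x_2x_3 - 87/80x_2 → -9/4x_1 + 1/10x_2^2x_3 - 1/80x_2^2 + 147/80x_2x_3 - 87/80x_2 + 81/16x_3
  leading term x_1: subtract (-3/4)·f_1 from -9/4x_1 + 1/10x_2^2x_3 - 1/80x_2^2 + 147/80x_2x_3 - 87/80x_2 + 81/16x_3 → 1/10x_2^2x_3 - 1/80x_2^2 + 147/80x_2x_3 + 3/80x_2 + 81/16x_3 + 27/8
  leading term x_2^2x_3: subtract (1/4x_2)·h_3 from 1/10x_2^2x_3 - 1/80x_2^2 + 147/80x_2x_3 + 3/80x_2 + 81/16x_3 + 27/8 → 3/2x_2x_3 - 3/16x_2 + 81/16x_3 + 27/8
  leading term x_2x_3: subtract (15/4)·h_3 from 3/2x_2x_3 - 3/16x_2 + 81/16x_3 + 27/8 → 0
  remainder 0.

Every S-polynomial of the final basis reduces to 0, so we have a Gröbner basis.
Inter-reduce: drop elements whose leading term is divisible by another's, tail-reduce, and make monic.
Reduced Gröbner basis: {x_1 + 1/2x_2 + 3/2, x_2x_3 - 1/8x_2 + 27/8x_3 + 9/4}.
Label its elements g_1 = x_1 + 1/2x_2 + 3/2, g_2 = x_2x_3 - 1/8x_2 + 27/8x_3 + 9/4.

Reduce p = x_1^2 - 1/4x_2^2 - 3/2x_2 - 9/4 modulo G:
  leading term x_1^2: subtract (x_1)·g_1 from x_1^2 - 1/4x_2^2 - 3/2x_2 - 9/4 → -1/2x_1x_2 - 3/2x_1 - 1/4x_2^2 - 3/2x_2 - 9/4
  leading term x_1x_2: subtract (-1/2x_2)·g_1 from -1/2x_1x_2 - 3/2x_1 - 1/4x_2^2 - 3/2x_2 - 9/4 → -3/2x_1 - 3/4x_2 - 9/4
  leading term x_1: subtract (-3/2)·g_1 from -3/2x_1 - 3/4x_2 - 9/4 → 0
  normal form = 0.
Since the normal form is 0, p ∈ I.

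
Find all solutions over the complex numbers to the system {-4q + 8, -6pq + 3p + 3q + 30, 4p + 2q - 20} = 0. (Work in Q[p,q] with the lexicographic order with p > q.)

Compute a lex Gröbner basis by Buchberger's algorithm.
f_1 = -4q + 8, LT = q.
f_2 = -6pq + 3p + 3q + 30, LT = pq.
f_3 = 4p + 2q - 20, LT = p.

The S-polynomials (S(f_1,f_2), S(f_1,f_3), S(f_2,f_3)) all reduce to 0 modulo the current basis, so we have a Gröbner basis.
Inter-reduce: drop elements whose leading term is divisible by another's, tail-reduce, and make monic.
Reduced Gröbner basis: {p - 4, q - 2}.

Elimination: the polynomial q - 2 lies in the elimination ideal for q, so q ∈ {2}. For each such q, the remaining basis elements (now univariate) give the rest of the solution.
  q = 2: the earlier basis element becomes p - 4 = 0, giving p = 4 — point (4, 2).
Substituting each solution back into the original system confirms all equations vanish.
Zero-dimensionality of the ideal guarantees finitely many solutions over ℂ.

{(4, 2)}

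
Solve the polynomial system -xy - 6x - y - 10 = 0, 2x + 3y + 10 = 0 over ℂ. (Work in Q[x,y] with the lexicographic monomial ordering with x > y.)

{(5, -20/3), (-2, -2)}

Compute a lex Gröbner basis by Buchberger's algorithm.
f_1 = -xy - 6x - y - 10, LT = xy.
f_2 = 2x + 3y + 10, LT = x.

S(f_1,f_2): lcm = xy. S = 6x - \tfrac{3}{2}y^{2} - 4y + 10.
  leading term x: subtract (3)·f_2 from 6x - \tfrac{3}{2}y^{2} - 4y + 10 → -\tfrac{3}{2}y^{2} - 13y - 20
  leading term y^{2}: no divisor's leading term divides it; move -\tfrac{3}{2}y^{2} to the remainder.
  leading term y: no divisor's leading term divides it; move -13y to the remainder.
  leading term 1: no divisor's leading term divides it; move -20 to the remainder.
  remainder -\tfrac{3}{2}y^{2} - 13y - 20 ≠ 0; add h_3 = -\tfrac{3}{2}y^{2} - 13y - 20 to the basis.

S(f_1,h_3): lcm = xy^{2}. S = -\tfrac{8}{3}xy - \tfrac{40}{3}x + y^{2} + 10y.
  leading term xy: subtract (\tfrac{8}{3})·f_1 from -\tfrac{8}{3}xy - \tfrac{40}{3}x + y^{2} + 10y → \tfrac{8}{3}x + y^{2} + \tfrac{38}{3}y + \tfrac{80}{3}
  leading term x: subtract (\tfrac{4}{3})·f_2 from \tfrac{8}{3}x + y^{2} + \tfrac{38}{3}y + \tfrac{80}{3} → y^{2} + \tfrac{26}{3}y + \tfrac{40}{3}
  leading term y^{2}: subtract (-\tfrac{2}{3})·h_3 from y^{2} + \tfrac{26}{3}y + \tfrac{40}{3} → 0
  remainder 0.

S(f_2,h_3): leading monomials are coprime, so the S-polynomial reduces to 0 (Buchberger's first criterion).
Every S-polynomial of the final basis reduces to 0, so we have a Gröbner basis.
Inter-reduce: drop elements whose leading term is divisible by another's, tail-reduce, and make monic.
Reduced Gröbner basis: {x + \tfrac{3}{2}y + 5, y^{2} + \tfrac{26}{3}y + \tfrac{40}{3}}.

Since the basis is lex-ordered, y^{2} + \tfrac{26}{3}y + \tfrac{40}{3} is univariate in y. Its roots are {-20/3, -2}. Back-substituting each root into the other basis elements fixes the other coordinates.
  y = -20/3: the earlier basis element becomes x - 5 = 0, giving x = 5 — point (5, -20/3).
  y = -2: the earlier basis element becomes x + 2 = 0, giving x = -2 — point (-2, -2).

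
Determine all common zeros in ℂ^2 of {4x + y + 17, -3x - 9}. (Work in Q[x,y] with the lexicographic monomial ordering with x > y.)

Compute a lex Gröbner basis by Buchberger's algorithm.
f_1 = 4x + y + 17, LT = x.
f_2 = -3x - 9, LT = x.

S(f_1,f_2): lcm = x. S = 1/4y + 5/4.
  reduce S modulo (f_1, f_2):
  remainder 1/4y + 5/4 ≠ 0; add h_3 = 1/4y + 5/4 to the basis.

The other S-polynomials (S(f_1,h_3), S(f_2,h_3)) all reduce to 0 modulo the current basis, so we have a Gröbner basis.
Inter-reduce: drop elements whose leading term is divisible by another's, tail-reduce, and make monic.
Reduced Gröbner basis: {x + 3, y + 5}.

The lex basis is triangular: the last element involves only y. Solving y + 5 = 0 gives y ∈ {-5}; substituting each value into the earlier elements determines the remaining variables.
  y = -5: the earlier basis element becomes x + 3 = 0, giving x = -3 — point (-3, -5).

{(-3, -5)}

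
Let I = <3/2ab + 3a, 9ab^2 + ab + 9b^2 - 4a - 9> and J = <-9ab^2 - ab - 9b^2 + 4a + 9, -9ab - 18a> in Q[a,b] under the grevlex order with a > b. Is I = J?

For a fixed monomial order, each ideal has a unique reduced Gröbner basis; comparing bases decides equality.
Buchberger on the first generating set:
f_1 = 3/2ab + 3a, LT = ab.
f_2 = 9ab^2 + ab + 9b^2 - 4a - 9, LT = ab^2.

S(f_1,f_2): lcm = ab^2. S = 17/9ab - b^2 + 4/9a + 1.
  leading term ab: subtract (34/27)·f_1 from 17/9ab - b^2 + 4/9a + 1 → -b^2 - 10/3a + 1
  leading term b^2: no divisor's leading term divides it; move -b^2 to the remainder.
  leading term a: no divisor's leading term divides it; move -10/3a to the remainder.
  leading term 1: no divisor's leading term divides it; move 1 to the remainder.
  remainder -b^2 - 10/3a + 1 ≠ 0; add g_3 = -b^2 - 10/3a + 1 to the basis.

S(f_1,g_3): lcm = ab^2. S = -10/3a^2 + 2ab + a.
  leading term a^2: no divisor's leading term divides it; move -10/3a^2 to the remainder.
  leading term ab: subtract (4/3)·f_1 from 2ab + a → -3a
  leading term a: no divisor's leading term divides it; move -3a to the remainder.
  remainder -10/3a^2 - 3a ≠ 0; add g_4 = -10/3a^2 - 3a to the basis.

The other S-polynomials (S(f_2,g_3), S(f_1,g_4), S(f_2,g_4), S(g_3,g_4)) all reduce to 0 modulo the current basis, so we have a Gröbner basis.
Inter-reduce: drop elements whose leading term is divisible by another's, tail-reduce, and make monic.
Reduced Gröbner basis: {a^2 + 9/10a, ab + 2a, b^2 + 10/3a - 1}.

Buchberger on the second generating set:
h_1 = -9ab^2 - ab - 9b^2 + 4a + 9, LT = ab^2.
h_2 = -9ab - 18a, LT = ab.

S(h_1,h_2): lcm = ab^2. S = -17/9ab + b^2 - 4/9a - 1.
  leading term ab: subtract (17/81)·h_2 from -17/9ab + b^2 - 4/9a - 1 → b^2 + 10/3a - 1
  leading term b^2: no divisor's leading term divides it; move b^2 to the remainder.
  leading term a: no divisor's leading term divides it; move 10/3a to the remainder.
  leading term 1: no divisor's leading term divides it; move -1 to the remainder.
  remainder b^2 + 10/3a - 1 ≠ 0; add k_3 = b^2 + 10/3a - 1 to the basis.

S(h_1,k_3): lcm = ab^2. S = -10/3a^2 + 1/9ab + b^2 + 5/9a - 1.
  leading term a^2: no divisor's leading term divides it; move -10/3a^2 to the remainder.
  leading term ab: subtract (-1/81)·h_2 from 1/9ab + b^2 + 5/9a - 1 → b^2 + 1/3a - 1
  leading term b^2: subtract (1)·k_3 from b^2 + 1/3a - 1 → -3a
  leading term a: no divisor's leading term divides it; move -3a to the remainder.
  remainder -10/3a^2 - 3a ≠ 0; add k_4 = -10/3a^2 - 3a to the basis.

The other S-polynomials (S(h_2,k_3), S(h_1,k_4), S(h_2,k_4), S(k_3,k_4)) all reduce to 0 modulo the current basis, so we have a Gröbner basis.
Inter-reduce: drop elements whose leading term is divisible by another's, tail-reduce, and make monic.
Reduced Gröbner basis: {a^2 + 9/10a, ab + 2a, b^2 + 10/3a - 1}.

The two bases agree; hence the ideals are identical.

Yes, the ideals are equal.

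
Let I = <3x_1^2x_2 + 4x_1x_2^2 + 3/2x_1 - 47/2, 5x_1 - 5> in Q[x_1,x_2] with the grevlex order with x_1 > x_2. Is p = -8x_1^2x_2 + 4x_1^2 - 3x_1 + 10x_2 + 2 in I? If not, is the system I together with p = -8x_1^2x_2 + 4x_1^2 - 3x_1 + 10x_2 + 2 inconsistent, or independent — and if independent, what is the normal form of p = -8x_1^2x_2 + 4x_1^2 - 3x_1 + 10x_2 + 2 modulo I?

Adjoining -8x_1^2x_2 + 4x_1^2 - 3x_1 + 10x_2 + 2 makes the ideal the whole ring: the system is inconsistent.

First compute the reduced Gröbner basis of I by Buchberger's algorithm.
f_1 = 3x_1^2x_2 + 4x_1x_2^2 + 3/2x_1 - 47/2, LT = x_1^2x_2.
f_2 = 5x_1 - 5, LT = x_1.

S(f_1,f_2): lcm = x_1^2x_2. S = 4/3x_1x_2^2 + x_1x_2 + 1/2x_1 - 47/6.
  leading term x_1x_2^2: subtract (4/15x_2^2)·f_2 from 4/3x_1x_2^2 + x_1x_2 + 1/2x_1 - 47/6 → x_1x_2 + 4/3x_2^2 + 1/2x_1 - 47/6
  leading term x_1x_2: subtract (1/5x_2)·f_2 from x_1x_2 + 4/3x_2^2 + 1/2x_1 - 47/6 → 4/3x_2^2 + 1/2x_1 + x_2 - 47/6
  leading term x_2^2: no divisor's leading term divides it; move 4/3x_2^2 to the remainder.
  leading term x_1: subtract (1/10)·f_2 from 1/2x_1 + x_2 - 47/6 → x_2 - 22/3
  leading term x_2: no divisor's leading term divides it; move x_2 to the remainder.
  leading term 1: no divisor's leading term divides it; move -22/3 to the remainder.
  remainder 4/3x_2^2 + x_2 - 22/3 ≠ 0; add h_3 = 4/3x_2^2 + x_2 - 22/3 to the basis.

The other S-polynomials (S(f_1,h_3), S(f_2,h_3)) all reduce to 0 modulo the current basis, so we have a Gröbner basis.
Inter-reduce: drop elements whose leading term is divisible by another's, tail-reduce, and make monic.
Reduced Gröbner basis: {x_2^2 + 3/4x_2 - 11/2, x_1 - 1}.
Label its elements g_1 = x_2^2 + 3/4x_2 - 11/2, g_2 = x_1 - 1.

Reduce p = -8x_1^2x_2 + 4x_1^2 - 3x_1 + 10x_2 + 2 modulo G:
  leading term x_1^2x_2: subtract (-8x_1x_2)·g_2 from -8x_1^2x_2 + 4x_1^2 - 3x_1 + 10x_2 + 2 → 4x_1^2 - 8x_1x_2 - 3x_1 + 10x_2 + 2
  leading term x_1^2: subtract (4x_1)·g_2 from 4x_1^2 - 8x_1x_2 - 3x_1 + 10x_2 + 2 → -8x_1x_2 + x_1 + 10x_2 + 2
  leading term x_1x_2: subtract (-8x_2)·g_2 from -8x_1x_2 + x_1 + 10x_2 + 2 → x_1 + 2x_2 + 2
  leading term x_1: subtract (1)·g_2 from x_1 + 2x_2 + 2 → 2x_2 + 3
  leading term x_2: no divisor's leading term divides it; move 2x_2 to the remainder.
  leading term 1: no divisor's leading term divides it; move 3 to the remainder.
  normal form = 2x_2 + 3.
The normal form is nonzero, so p ∉ I. Since p minus its normal form lies in I, I + (p) = I + (r) where r = 2x_2 + 3; decide whether this ideal is the whole ring.
Run Buchberger on G together with r (pairs among the g_i already reduce to 0 since G is a Gröbner basis):
g_1 = x_2^2 + 3/4x_2 - 11/2, LT = x_2^2.
g_2 = x_1 - 1, LT = x_1.
r = 2x_2 + 3, LT = x_2.

S(g_1,r): lcm = x_2^2. S = -3/4x_2 - 11/2.
  leading term x_2: subtract (-3/8)·r from -3/4x_2 - 11/2 → -35/8
  leading term 1: no divisor's leading term divides it; move -35/8 to the remainder.
  remainder -35/8 ≠ 0; add m_4 = -35/8 to the basis.

The other S-polynomials (S(g_1,g_2), S(g_2,r), S(g_1,m_4), S(g_2,m_4), S(r,m_4)) all reduce to 0 modulo the current basis, so we have a Gröbner basis.
Inter-reduce: drop elements whose leading term is divisible by another's, tail-reduce, and make monic.
Reduced Gröbner basis: {1}.
The reduced Gröbner basis of I + (p) is {1}: the ideal is the whole ring, so the enlarged system has no common solution — adjoining p is inconsistent.

The remainder on division by a Gröbner basis is unique — it is the normal form.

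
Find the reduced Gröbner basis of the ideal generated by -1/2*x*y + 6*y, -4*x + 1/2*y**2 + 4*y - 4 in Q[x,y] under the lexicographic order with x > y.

G = {x - 1/8*y**2 - y + 1, y**3 + 8*y**2 - 104*y}

This is the nonlinear analogue of row-reducing a linear system.

f_1 = -1/2*x*y + 6*y, LT = x*y.
f_2 = -4*x + 1/2*y**2 + 4*y - 4, LT = x.

S(f_1,f_2): lcm = x*y. S = 1/8*y**3 + y**2 - 13*y.
  leading term y**3: no divisor's leading term divides it; move 1/8*y**3 to the remainder.
  leading term y**2: no divisor's leading term divides it; move y**2 to the remainder.
  leading term y: no divisor's leading term divides it; move -13*y to the remainder.
  remainder 1/8*y**3 + y**2 - 13*y ≠ 0; add g_3 = 1/8*y**3 + y**2 - 13*y to the basis.

The other S-polynomials (S(f_1,g_3), S(f_2,g_3)) all reduce to 0 modulo the current basis, so we have a Gröbner basis.
Inter-reduce: drop elements whose leading term is divisible by another's, tail-reduce, and make monic.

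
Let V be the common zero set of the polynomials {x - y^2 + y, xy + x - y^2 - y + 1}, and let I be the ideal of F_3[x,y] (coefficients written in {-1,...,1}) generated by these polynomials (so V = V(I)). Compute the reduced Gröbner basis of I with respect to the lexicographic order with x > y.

f_1 = x - y^2 + y, LT = x.
f_2 = xy + x - y^2 - y + 1, LT = xy.

S(f_1,f_2): lcm = xy. S = -x - y^3 - y^2 + y - 1.
  leading term x: subtract (-1)·f_1 from -x - y^3 - y^2 + y - 1 → -y^3 + y^2 - y - 1
  leading term y^3: no divisor's leading term divides it; move -y^3 to the remainder.
  leading term y^2: no divisor's leading term divides it; move y^2 to the remainder.
  leading term y: no divisor's leading term divides it; move -y to the remainder.
  leading term 1: no divisor's leading term divides it; move -1 to the remainder.
  remainder -y^3 + y^2 - y - 1 ≠ 0; add g_3 = -y^3 + y^2 - y - 1 to the basis.

S(f_1,g_3): leading monomials are coprime, so the S-polynomial reduces to 0 (Buchberger's first criterion).
S(f_2,g_3): lcm = xy^3. S = -xy^2 - xy - x - y^4 - y^3 + y^2.
  leading term xy^2: subtract (-y^2)·f_1 from -xy^2 - xy - x - y^4 - y^3 + y^2 → -xy - x + y^4 + y^2
  leading term xy: subtract (-y)·f_1 from -xy - x + y^4 + y^2 → -x + y^4 - y^3 - y^2
  leading term x: subtract (-1)·f_1 from -x + y^4 - y^3 - y^2 → y^4 - y^3 + y^2 + y
  leading term y^4: subtract (-y)·g_3 from y^4 - y^3 + y^2 + y → 0
  remainder 0.

Every S-polynomial of the final basis reduces to 0, so we have a Gröbner basis.
Inter-reduce: drop elements whose leading term is divisible by another's, tail-reduce, and make monic.

G = {x - y^2 + y, y^3 - y^2 + y + 1}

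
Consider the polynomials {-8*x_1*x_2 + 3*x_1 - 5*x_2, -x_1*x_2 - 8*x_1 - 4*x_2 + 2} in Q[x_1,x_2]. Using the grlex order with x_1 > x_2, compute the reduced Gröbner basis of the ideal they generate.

G = {x_2**2 - 68/27*x_2 + 2/9, x_1 + 27/67*x_2 - 16/67}

f_1 = -8*x_1*x_2 + 3*x_1 - 5*x_2, LT = x_1*x_2.
f_2 = -x_1*x_2 - 8*x_1 - 4*x_2 + 2, LT = x_1*x_2.

S(f_1,f_2): lcm = x_1*x_2. S = -67/8*x_1 - 27/8*x_2 + 2.
  leading term x_1: no divisor's leading term divides it; move -67/8*x_1 to the remainder.
  leading term x_2: no divisor's leading term divides it; move -27/8*x_2 to the remainder.
  leading term 1: no divisor's leading term divides it; move 2 to the remainder.
  remainder -67/8*x_1 - 27/8*x_2 + 2 ≠ 0; add g_3 = -67/8*x_1 - 27/8*x_2 + 2 to the basis.

S(f_1,g_3): lcm = x_1*x_2. S = -27/67*x_2**2 - 3/8*x_1 + 463/536*x_2.
  leading term x_2**2: no divisor's leading term divides it; move -27/67*x_2**2 to the remainder.
  leading term x_1: subtract (3/67)·g_3 from -3/8*x_1 + 463/536*x_2 → 68/67*x_2 - 6/67
  leading term x_2: no divisor's leading term divides it; move 68/67*x_2 to the remainder.
  leading term 1: no divisor's leading term divides it; move -6/67 to the remainder.
  remainder -27/67*x_2**2 + 68/67*x_2 - 6/67 ≠ 0; add g_4 = -27/67*x_2**2 + 68/67*x_2 - 6/67 to the basis.

The other S-polynomials (S(f_2,g_3), S(f_1,g_4), S(f_2,g_4), S(g_3,g_4)) all reduce to 0 modulo the current basis, so we have a Gröbner basis.
Inter-reduce: drop elements whose leading term is divisible by another's, tail-reduce, and make monic.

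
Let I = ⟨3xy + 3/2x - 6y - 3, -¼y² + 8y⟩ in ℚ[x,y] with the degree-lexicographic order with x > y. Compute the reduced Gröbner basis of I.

G = {y² - 32y, x - 2}

The reduced Gröbner basis is the canonical form of the ideal for this ordering.

f_1 = 3xy + 3/2x - 6y - 3, LT = xy.
f_2 = -¼y² + 8y, LT = y².

S(f_1,f_2): lcm = xy². S = 65/2xy - 2y² - y.
  reduce S modulo (f_1, f_2):
  remainder -65/4x + 65/2 ≠ 0; add g_3 = -65/4x + 65/2 to the basis.

The other S-polynomials (S(f_1,g_3), S(f_2,g_3)) all reduce to 0 modulo the current basis, so we have a Gröbner basis.
Inter-reduce: drop elements whose leading term is divisible by another's, tail-reduce, and make monic.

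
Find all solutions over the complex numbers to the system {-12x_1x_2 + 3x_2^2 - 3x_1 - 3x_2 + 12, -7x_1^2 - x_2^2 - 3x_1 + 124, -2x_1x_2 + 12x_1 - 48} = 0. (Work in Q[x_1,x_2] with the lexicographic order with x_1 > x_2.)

Compute a lex Gröbner basis by Buchberger's algorithm.
f_1 = -12x_1x_2 - 3x_1 + 3x_2^2 - 3x_2 + 12, LT = x_1x_2.
f_2 = -7x_1^2 - 3x_1 - x_2^2 + 124, LT = x_1^2.
f_3 = -2x_1x_2 + 12x_1 - 48, LT = x_1x_2.

S(f_1,f_2): lcm = x_1^2x_2. S = 1/4x_1^2 - 1/4x_1x_2^2 - 5/28x_1x_2 - x_1 - 1/7x_2^3 + 124/7x_2.
  reduce S modulo (f_1, f_2, f_3):
  remainder -69/64x_1 - 23/112x_2^3 - 1/448x_2^2 + 7837/448x_2 + 69/16 ≠ 0; add h_4 = -69/64x_1 - 23/112x_2^3 - 1/448x_2^2 + 7837/448x_2 + 69/16 to the basis.

S(f_1,f_3): lcm = x_1x_2. S = 25/4x_1 - 1/4x_2^2 + 1/4x_2 - 25.
  reduce S modulo (f_1, f_2, f_3, h_4):
  remainder -25/21x_2^3 - 127/483x_2^2 + 49102/483x_2 ≠ 0; add h_5 = -25/21x_2^3 - 127/483x_2^2 + 49102/483x_2 to the basis.

S(f_2,f_3): lcm = x_1^2x_2. S = 6x_1^2 + 3/7x_1x_2 - 24x_1 + 1/7x_2^3 - 124/7x_2.
  reduce S modulo (f_1, f_2, f_3, h_4, h_5):
  remainder -1063/575x_2^2 - 18334/4025x_2 ≠ 0; add h_6 = -1063/575x_2^2 - 18334/4025x_2 to the basis.

S(f_1,h_4): lcm = x_1x_2. S = 1/4x_1 - 4/21x_2^4 - 1/483x_2^3 + 30865/1932x_2^2 + 17/4x_2 - 1.
  reduce S modulo (f_1, f_2, f_3, h_4, h_5, h_6):
  remainder 1556556/186025x_2 ≠ 0; add h_7 = 1556556/186025x_2 to the basis.

The other S-polynomials (S(f_2,h_4), S(f_3,h_4), S(f_1,h_5), S(f_2,h_5), S(f_3,h_5), S(h_4,h_5), S(f_1,h_6), S(f_2,h_6), S(f_3,h_6), S(h_4,h_6), S(h_5,h_6), S(f_1,h_7), S(f_2,h_7), S(f_3,h_7), S(h_4,h_7), S(h_5,h_7), S(h_6,h_7)) all reduce to 0 modulo the current basis, so we have a Gröbner basis.
Inter-reduce: drop elements whose leading term is divisible by another's, tail-reduce, and make monic.
Reduced Gröbner basis: {x_1 - 4, x_2}.

From the last basis element, x_2 = 0, so x_2 takes values in {0}. Each choice, substituted upward through the basis, yields the corresponding point(s) of the solution set.
  x_2 = 0: the earlier basis element becomes x_1 - 4 = 0, giving x_1 = 4 — point (4, 0).

{(4, 0)}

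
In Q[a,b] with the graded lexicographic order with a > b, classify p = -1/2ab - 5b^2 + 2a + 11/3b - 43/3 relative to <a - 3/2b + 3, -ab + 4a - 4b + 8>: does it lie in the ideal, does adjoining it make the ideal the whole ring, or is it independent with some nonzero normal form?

First compute the reduced Gröbner basis of I by Buchberger's algorithm.
f_1 = a - 3/2b + 3, LT = a.
f_2 = -ab + 4a - 4b + 8, LT = ab.

S(f_1,f_2): lcm = ab. S = -3/2b^2 + 4a - b + 8.
  reduce S modulo (f_1, f_2):
  remainder -3/2b^2 + 5b - 4 ≠ 0; add h_3 = -3/2b^2 + 5b - 4 to the basis.

The other S-polynomials (S(f_1,h_3), S(f_2,h_3)) all reduce to 0 modulo the current basis, so we have a Gröbner basis.
Inter-reduce: drop elements whose leading term is divisible by another's, tail-reduce, and make monic.
Reduced Gröbner basis: {b^2 - 10/3b + 8/3, a - 3/2b + 3}.
Label its elements g_1 = b^2 - 10/3b + 8/3, g_2 = a - 3/2b + 3.

Reduce p = -1/2ab - 5b^2 + 2a + 11/3b - 43/3 modulo G:
  leading term ab: subtract (-1/2b)·g_2 from -1/2ab - 5b^2 + 2a + 11/3b - 43/3 → -23/4b^2 + 2a + 31/6b - 43/3
  leading term b^2: subtract (-23/4)·g_1 from -23/4b^2 + 2a + 31/6b - 43/3 → 2a - 14b + 1
  leading term a: subtract (2)·g_2 from 2a - 14b + 1 → -11b - 5
  leading term b: no divisor's leading term divides it; move -11b to the remainder.
  leading term 1: no divisor's leading term divides it; move -5 to the remainder.
  normal form = -11b - 5.
The normal form is nonzero, so p ∉ I. Since p minus its normal form lies in I, I + (p) = I + (r) where r = -11b - 5; decide whether this ideal is the whole ring.
Run Buchberger on G together with r (pairs among the g_i already reduce to 0 since G is a Gröbner basis):
g_1 = b^2 - 10/3b + 8/3, LT = b^2.
g_2 = a - 3/2b + 3, LT = a.
r = -11b - 5, LT = b.

S(g_1,r): lcm = b^2. S = -125/33b + 8/3.
  reduce S modulo (g_1, g_2, r):
  remainder 531/121 ≠ 0; add m_4 = 531/121 to the basis.

The other S-polynomials (S(g_1,g_2), S(g_2,r), S(g_1,m_4), S(g_2,m_4), S(r,m_4)) all reduce to 0 modulo the current basis, so we have a Gröbner basis.
Inter-reduce: drop elements whose leading term is divisible by another's, tail-reduce, and make monic.
Reduced Gröbner basis: {1}.
The reduced Gröbner basis of I + (p) is {1}: the ideal is the whole ring, so the enlarged system has no common solution — adjoining p is inconsistent.

Adjoining -1/2ab - 5b^2 + 2a + 11/3b - 43/3 makes the ideal the whole ring: the system is inconsistent.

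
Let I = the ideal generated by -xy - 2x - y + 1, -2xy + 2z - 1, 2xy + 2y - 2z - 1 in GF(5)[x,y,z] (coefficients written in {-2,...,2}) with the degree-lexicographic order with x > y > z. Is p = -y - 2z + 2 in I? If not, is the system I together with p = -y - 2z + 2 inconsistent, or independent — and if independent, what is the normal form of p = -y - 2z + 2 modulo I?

-y - 2z + 2 lies in I (it reduces to 0).

First compute the reduced Gröbner basis of I by Buchberger's algorithm.
f_1 = -xy - 2x - y + 1, LT = xy.
f_2 = -2xy + 2z - 1, LT = xy.
f_3 = 2xy + 2y - 2z - 1, LT = xy.

S(f_1,f_2): lcm = xy. S = 2x + y + z + 1.
  leading term x: no divisor's leading term divides it; move 2x to the remainder.
  leading term y: no divisor's leading term divides it; move y to the remainder.
  leading term z: no divisor's leading term divides it; move z to the remainder.
  leading term 1: no divisor's leading term divides it; move 1 to the remainder.
  remainder 2x + y + z + 1 ≠ 0; add h_4 = 2x + y + z + 1 to the basis.

S(f_1,f_3): lcm = xy. S = 2x + z + 2.
  leading term x: subtract (1)·h_4 from 2x + z + 2 → -y + 1
  leading term y: no divisor's leading term divides it; move -y to the remainder.
  leading term 1: no divisor's leading term divides it; move 1 to the remainder.
  remainder -y + 1 ≠ 0; add h_5 = -y + 1 to the basis.

S(f_2,f_3): lcm = xy. S = -y + 1.
  leading term y: subtract (1)·h_5 from -y + 1 → 0
  remainder 0.

S(f_1,h_4): lcm = xy. S = 2y^2 + 2yz + 2x - 2y - 1.
  leading term y^2: subtract (-2y)·h_5 from 2y^2 + 2yz + 2x - 2y - 1 → 2yz + 2x - 1
  leading term yz: subtract (-2z)·h_5 from 2yz + 2x - 1 → 2x + 2z - 1
  leading term x: subtract (1)·h_4 from 2x + 2z - 1 → -y + z - 2
  leading term y: subtract (1)·h_5 from -y + z - 2 → z + 2
  leading term z: no divisor's leading term divides it; move z to the remainder.
  leading term 1: no divisor's leading term divides it; move 2 to the remainder.
  remainder z + 2 ≠ 0; add h_6 = z + 2 to the basis.

S(f_2,h_4): lcm = xy. S = 2y^2 + 2yz + 2y - z - 2.
  leading term y^2: subtract (-2y)·h_5 from 2y^2 + 2yz + 2y - z - 2 → 2yz - y - z - 2
  leading term yz: subtract (-2z)·h_5 from 2yz - y - z - 2 → -y + z - 2
  leading term y: subtract (1)·h_5 from -y + z - 2 → z + 2
  leading term z: subtract (1)·h_6 from z + 2 → 0
  remainder 0.

S(f_3,h_4): lcm = xy. S = 2y^2 + 2yz - 2y - z + 2.
  leading term y^2: subtract (-2y)·h_5 from 2y^2 + 2yz - 2y - z + 2 → 2yz - z + 2
  leading term yz: subtract (-2z)·h_5 from 2yz - z + 2 → z + 2
  leading term z: subtract (1)·h_6 from z + 2 → 0
  remainder 0.

S(f_1,h_5): lcm = xy. S = -2x + y - 1.
  leading term x: subtract (-1)·h_4 from -2x + y - 1 → 2y + z
  leading term y: subtract (-2)·h_5 from 2y + z → z + 2
  leading term z: subtract (1)·h_6 from z + 2 → 0
  remainder 0.

S(f_2,h_5): lcm = xy. S = x - z - 2.
  leading term x: subtract (-2)·h_4 from x - z - 2 → 2y + z
  leading term y: subtract (-2)·h_5 from 2y + z → z + 2
  leading term z: subtract (1)·h_6 from z + 2 → 0
  remainder 0.

S(f_3,h_5): lcm = xy. S = x + y - z + 2.
  leading term x: subtract (-2)·h_4 from x + y - z + 2 → -2y + z - 1
  leading term y: subtract (2)·h_5 from -2y + z - 1 → z + 2
  leading term z: subtract (1)·h_6 from z + 2 → 0
  remainder 0.

S(h_4,h_5): leading monomials are coprime, so the S-polynomial reduces to 0 (Buchberger's first criterion).
S(f_1,h_6): leading monomials are coprime, so the S-polynomial reduces to 0 (Buchberger's first criterion).
S(f_2,h_6): leading monomials are coprime, so the S-polynomial reduces to 0 (Buchberger's first criterion).
S(f_3,h_6): leading monomials are coprime, so the S-polynomial reduces to 0 (Buchberger's first criterion).
S(h_4,h_6): leading monomials are coprime, so the S-polynomial reduces to 0 (Buchberger's first criterion).
S(h_5,h_6): leading monomials are coprime, so the S-polynomial reduces to 0 (Buchberger's first criterion).
Every S-polynomial of the final basis reduces to 0, so we have a Gröbner basis.
Inter-reduce: drop elements whose leading term is divisible by another's, tail-reduce, and make monic.
Reduced Gröbner basis: {x, y - 1, z + 2}.
Label its elements g_1 = x, g_2 = y - 1, g_3 = z + 2.

Reduce p = -y - 2z + 2 modulo G:
  leading term y: subtract (-1)·g_2 from -y - 2z + 2 → -2z + 1
  leading term z: subtract (-2)·g_3 from -2z + 1 → 0
  normal form = 0.
Since the normal form is 0, p ∈ I.

The remainder on division by a Gröbner basis is unique — it is the normal form.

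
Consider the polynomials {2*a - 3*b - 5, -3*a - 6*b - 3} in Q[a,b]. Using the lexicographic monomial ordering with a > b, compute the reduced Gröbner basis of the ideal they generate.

G = {a - 1, b + 1}

f_1 = 2*a - 3*b - 5, LT = a.
f_2 = -3*a - 6*b - 3, LT = a.

S(f_1,f_2): lcm = a. S = -7/2*b - 7/2.
  leading term b: no divisor's leading term divides it; move -7/2*b to the remainder.
  leading term 1: no divisor's leading term divides it; move -7/2 to the remainder.
  remainder -7/2*b - 7/2 ≠ 0; add g_3 = -7/2*b - 7/2 to the basis.

The other S-polynomials (S(f_1,g_3), S(f_2,g_3)) all reduce to 0 modulo the current basis, so we have a Gröbner basis.
Inter-reduce: drop elements whose leading term is divisible by another's, tail-reduce, and make monic.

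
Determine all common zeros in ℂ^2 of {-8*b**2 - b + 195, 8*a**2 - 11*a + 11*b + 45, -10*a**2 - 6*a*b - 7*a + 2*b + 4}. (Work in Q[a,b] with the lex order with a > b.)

{(2, -5)}

Compute a lex Gröbner basis by Buchberger's algorithm.
f_1 = -8*b**2 - b + 195, LT = b**2.
f_2 = 8*a**2 - 11*a + 11*b + 45, LT = a**2.
f_3 = -10*a**2 - 6*a*b - 7*a + 2*b + 4, LT = a**2.

S(f_2,f_3): lcm = a**2. S = -3/5*a*b - 83/40*a + 63/40*b + 241/40.
  reduce S modulo (f_1, f_2, f_3):
  remainder -3/5*a*b - 83/40*a + 63/40*b + 241/40 ≠ 0; add h_4 = -3/5*a*b - 83/40*a + 63/40*b + 241/40 to the basis.

S(f_1,h_4): lcm = a*b**2. S = -10/3*a*b - 195/8*a + 21/8*b**2 + 241/24*b.
  reduce S modulo (f_1, f_2, f_3, h_4):
  remainder -925/72*a + 185/192*b + 17575/576 ≠ 0; add h_5 = -925/72*a + 185/192*b + 17575/576 to the basis.

S(f_2,h_4): lcm = a**2*b. S = -83/24*a**2 + 5/4*a*b + 241/24*a + 11/8*b**2 + 45/8*b.
  reduce S modulo (f_1, f_2, f_3, h_4, h_5):
  remainder 20831/1536*b + 104155/1536 ≠ 0; add h_6 = 20831/1536*b + 104155/1536 to the basis.

The other S-polynomials (S(f_1,f_2), S(f_1,f_3), S(f_3,h_4), S(f_1,h_5), S(f_2,h_5), S(f_3,h_5), S(h_4,h_5), S(f_1,h_6), S(f_2,h_6), S(f_3,h_6), S(h_4,h_6), S(h_5,h_6)) all reduce to 0 modulo the current basis, so we have a Gröbner basis.
Inter-reduce: drop elements whose leading term is divisible by another's, tail-reduce, and make monic.
Reduced Gröbner basis: {a - 2, b + 5}.

A lex Gröbner basis eliminates variables successively. Here b + 5 depends only on b, with roots {-5}; lifting each root through the earlier basis elements recovers the full solutions.
  b = -5: the earlier basis element becomes a - 2 = 0, giving a = 2 — point (2, -5).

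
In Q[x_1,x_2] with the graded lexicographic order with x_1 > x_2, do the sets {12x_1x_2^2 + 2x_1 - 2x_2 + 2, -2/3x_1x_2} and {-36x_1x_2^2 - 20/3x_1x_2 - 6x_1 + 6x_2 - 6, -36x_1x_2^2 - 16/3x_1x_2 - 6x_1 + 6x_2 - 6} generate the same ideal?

Since reduced Gröbner bases are canonical representatives of ideals under a given ordering, it suffices to compute and compare them.
Buchberger on the first generating set:
f_1 = 12x_1x_2^2 + 2x_1 - 2x_2 + 2, LT = x_1x_2^2.
f_2 = -2/3x_1x_2, LT = x_1x_2.

S(f_1,f_2): lcm = x_1x_2^2. S = 1/6x_1 - 1/6x_2 + 1/6.
  leading term x_1: no divisor's leading term divides it; move 1/6x_1 to the remainder.
  leading term x_2: no divisor's leading term divides it; move -1/6x_2 to the remainder.
  leading term 1: no divisor's leading term divides it; move 1/6 to the remainder.
  remainder 1/6x_1 - 1/6x_2 + 1/6 ≠ 0; add g_3 = 1/6x_1 - 1/6x_2 + 1/6 to the basis.

S(f_1,g_3): lcm = x_1x_2^2. S = x_2^3 - x_2^2 + 1/6x_1 - 1/6x_2 + 1/6.
  leading term x_2^3: no divisor's leading term divides it; move x_2^3 to the remainder.
  leading term x_2^2: no divisor's leading term divides it; move -x_2^2 to the remainder.
  leading term x_1: subtract (1)·g_3 from 1/6x_1 - 1/6x_2 + 1/6 → 0
  remainder x_2^3 - x_2^2 ≠ 0; add g_4 = x_2^3 - x_2^2 to the basis.

S(f_2,g_3): lcm = x_1x_2. S = x_2^2 - x_2.
  leading term x_2^2: no divisor's leading term divides it; move x_2^2 to the remainder.
  leading term x_2: no divisor's leading term divides it; move -x_2 to the remainder.
  remainder x_2^2 - x_2 ≠ 0; add g_5 = x_2^2 - x_2 to the basis.

The other S-polynomials (S(f_1,g_4), S(f_2,g_4), S(g_3,g_4), S(f_1,g_5), S(f_2,g_5), S(g_3,g_5), S(g_4,g_5)) all reduce to 0 modulo the current basis, so we have a Gröbner basis.
Inter-reduce: drop elements whose leading term is divisible by another's, tail-reduce, and make monic.
Reduced Gröbner basis: {x_2^2 - x_2, x_1 - x_2 + 1}.

Buchberger on the second generating set:
h_1 = -36x_1x_2^2 - 20/3x_1x_2 - 6x_1 + 6x_2 - 6, LT = x_1x_2^2.
h_2 = -36x_1x_2^2 - 16/3x_1x_2 - 6x_1 + 6x_2 - 6, LT = x_1x_2^2.

S(h_1,h_2): lcm = x_1x_2^2. S = 1/27x_1x_2.
  leading term x_1x_2: no divisor's leading term divides it; move 1/27x_1x_2 to the remainder.
  remainder 1/27x_1x_2 ≠ 0; add k_3 = 1/27x_1x_2 to the basis.

S(h_1,k_3): lcm = x_1x_2^2. S = 5/27x_1x_2 + 1/6x_1 - 1/6x_2 + 1/6.
  leading term x_1x_2: subtract (5)·k_3 from 5/27x_1x_2 + 1/6x_1 - 1/6x_2 + 1/6 → 1/6x_1 - 1/6x_2 + 1/6
  leading term x_1: no divisor's leading term divides it; move 1/6x_1 to the remainder.
  leading term x_2: no divisor's leading term divides it; move -1/6x_2 to the remainder.
  leading term 1: no divisor's leading term divides it; move 1/6 to the remainder.
  remainder 1/6x_1 - 1/6x_2 + 1/6 ≠ 0; add k_4 = 1/6x_1 - 1/6x_2 + 1/6 to the basis.

S(h_1,k_4): lcm = x_1x_2^2. S = x_2^3 + 5/27x_1x_2 - x_2^2 + 1/6x_1 - 1/6x_2 + 1/6.
  leading term x_2^3: no divisor's leading term divides it; move x_2^3 to the remainder.
  leading term x_1x_2: subtract (5)·k_3 from 5/27x_1x_2 - x_2^2 + 1/6x_1 - 1/6x_2 + 1/6 → -x_2^2 + 1/6x_1 - 1/6x_2 + 1/6
  leading term x_2^2: no divisor's leading term divides it; move -x_2^2 to the remainder.
  leading term x_1: subtract (1)·k_4 from 1/6x_1 - 1/6x_2 + 1/6 → 0
  remainder x_2^3 - x_2^2 ≠ 0; add k_5 = x_2^3 - x_2^2 to the basis.

S(k_3,k_4): lcm = x_1x_2. S = x_2^2 - x_2.
  leading term x_2^2: no divisor's leading term divides it; move x_2^2 to the remainder.
  leading term x_2: no divisor's leading term divides it; move -x_2 to the remainder.
  remainder x_2^2 - x_2 ≠ 0; add k_6 = x_2^2 - x_2 to the basis.

The other S-polynomials (S(h_2,k_3), S(h_2,k_4), S(h_1,k_5), S(h_2,k_5), S(k_3,k_5), S(k_4,k_5), S(h_1,k_6), S(h_2,k_6), S(k_3,k_6), S(k_4,k_6), S(k_5,k_6)) all reduce to 0 modulo the current basis, so we have a Gröbner basis.
Inter-reduce: drop elements whose leading term is divisible by another's, tail-reduce, and make monic.
Reduced Gröbner basis: {x_2^2 - x_2, x_1 - x_2 + 1}.

These coincide, so the ideals are equal.

Yes, the ideals are equal.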